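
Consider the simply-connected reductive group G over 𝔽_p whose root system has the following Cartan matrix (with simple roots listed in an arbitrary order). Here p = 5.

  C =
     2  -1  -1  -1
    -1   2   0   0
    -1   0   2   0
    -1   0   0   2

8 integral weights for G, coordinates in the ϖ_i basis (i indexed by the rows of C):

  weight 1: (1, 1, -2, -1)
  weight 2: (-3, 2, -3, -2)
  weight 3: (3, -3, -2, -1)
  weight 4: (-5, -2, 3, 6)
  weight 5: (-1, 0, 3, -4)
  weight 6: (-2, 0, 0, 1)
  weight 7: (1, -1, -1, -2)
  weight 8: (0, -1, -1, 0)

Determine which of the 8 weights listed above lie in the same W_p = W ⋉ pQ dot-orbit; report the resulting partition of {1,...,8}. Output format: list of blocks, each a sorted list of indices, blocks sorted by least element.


Dynkin diagram of C (from the 6 off-diagonal −1 entries): D_4.

Folding the 8 weights λ_j+ρ into Ā_5 (reps in the given 4-coord order):

  1: (1, 2, 1, 0);  2: (1, 2, 1, 0);  3: (1, 2, 1, 0);  4: (1, 2, 1, 0);  5: (1, 2, 1, 0);  6: (1, 0, 0, 1);  7: (1, 0, 0, 1);  8: (1, 0, 0, 1)

Partition of {1..8} into 2 W_5-dot-orbits:

[[1, 2, 3, 4, 5], [6, 7, 8]]


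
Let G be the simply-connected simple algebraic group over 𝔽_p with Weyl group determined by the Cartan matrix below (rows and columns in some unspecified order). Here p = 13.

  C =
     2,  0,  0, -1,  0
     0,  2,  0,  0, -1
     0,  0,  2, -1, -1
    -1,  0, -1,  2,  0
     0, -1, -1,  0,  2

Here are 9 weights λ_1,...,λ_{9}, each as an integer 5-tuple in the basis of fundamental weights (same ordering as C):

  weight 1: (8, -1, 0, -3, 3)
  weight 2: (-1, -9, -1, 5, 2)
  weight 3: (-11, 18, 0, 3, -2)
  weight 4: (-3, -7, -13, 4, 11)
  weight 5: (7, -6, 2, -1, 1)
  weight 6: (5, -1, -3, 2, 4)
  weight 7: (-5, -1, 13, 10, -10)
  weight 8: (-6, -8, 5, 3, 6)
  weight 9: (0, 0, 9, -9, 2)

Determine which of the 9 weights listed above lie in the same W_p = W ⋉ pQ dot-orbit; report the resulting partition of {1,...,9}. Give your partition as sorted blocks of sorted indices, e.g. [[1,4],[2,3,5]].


A_5 Cartan matrix, 5 simple roots permuted; ρ=(1,1,1,1,1).

Ā_13 reps of the 9 weights (A_5, coords as presented):

  λ_1+ρ ↦ (7, 0, 1, 1, 3) · λ_2+ρ ↦ (0, 3, 5, 1, 0) · λ_3+ρ ↦ (0, 3, 5, 1, 0) · λ_4+ρ ↦ (6, 0, 2, 1, 3) · λ_5+ρ ↦ (8, 2, 0, 0, 3) · λ_6+ρ ↦ (6, 0, 2, 1, 3) · λ_7+ρ ↦ (7, 0, 1, 1, 3) · λ_8+ρ ↦ (0, 3, 5, 1, 0) · λ_9+ρ ↦ (6, 0, 2, 1, 3)

Partition of {1..9} into 4 W_13-dot-orbits:

[[1, 7], [2, 3, 8], [4, 6, 9], [5]]


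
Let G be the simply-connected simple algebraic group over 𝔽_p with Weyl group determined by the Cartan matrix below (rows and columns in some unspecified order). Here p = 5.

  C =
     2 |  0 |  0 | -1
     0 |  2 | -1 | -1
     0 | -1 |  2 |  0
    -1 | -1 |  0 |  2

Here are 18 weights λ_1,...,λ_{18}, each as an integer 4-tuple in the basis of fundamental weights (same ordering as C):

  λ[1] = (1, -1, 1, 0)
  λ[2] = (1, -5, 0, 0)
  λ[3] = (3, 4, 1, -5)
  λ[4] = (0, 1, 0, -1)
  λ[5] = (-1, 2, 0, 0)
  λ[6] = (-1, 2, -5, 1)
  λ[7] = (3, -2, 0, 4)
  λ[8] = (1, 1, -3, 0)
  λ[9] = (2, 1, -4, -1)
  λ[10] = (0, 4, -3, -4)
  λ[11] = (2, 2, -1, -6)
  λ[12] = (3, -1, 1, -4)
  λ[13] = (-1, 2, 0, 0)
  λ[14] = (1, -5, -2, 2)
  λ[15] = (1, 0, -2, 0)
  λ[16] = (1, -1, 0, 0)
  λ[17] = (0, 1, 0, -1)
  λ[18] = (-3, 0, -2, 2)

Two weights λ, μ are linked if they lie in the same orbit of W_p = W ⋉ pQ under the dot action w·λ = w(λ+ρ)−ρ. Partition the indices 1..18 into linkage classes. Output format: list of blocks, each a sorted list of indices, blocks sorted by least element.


Type A_4, rank 4, |W|=120; reorder rows/cols to standard.

W_5-reps of the 18 weights in Ā_5 (same 4-coord order as C):

  1: (2, 0, 2, 1);  2: (1, 2, 1, 0);  3: (2, 1, 0, 2);  4: (1, 2, 1, 0);  5: (0, 3, 1, 1);  6: (0, 1, 3, 1);  7: (0, 3, 1, 1);  8: (2, 0, 2, 1);  9: (2, 0, 2, 1);  10: (2, 0, 2, 1);  11: (2, 0, 2, 1);  12: (1, 2, 1, 0);  13: (0, 3, 1, 1);  14: (0, 1, 3, 1);  15: (2, 0, 1, 1);  16: (2, 0, 1, 1);  17: (1, 2, 1, 0);  18: (2, 0, 1, 1)

Grouping the 18 weights by Ā_5-representative: 6 linkage classes.

[[1, 8, 9, 10, 11], [2, 4, 12, 17], [3], [5, 7, 13], [6, 14], [15, 16, 18]]


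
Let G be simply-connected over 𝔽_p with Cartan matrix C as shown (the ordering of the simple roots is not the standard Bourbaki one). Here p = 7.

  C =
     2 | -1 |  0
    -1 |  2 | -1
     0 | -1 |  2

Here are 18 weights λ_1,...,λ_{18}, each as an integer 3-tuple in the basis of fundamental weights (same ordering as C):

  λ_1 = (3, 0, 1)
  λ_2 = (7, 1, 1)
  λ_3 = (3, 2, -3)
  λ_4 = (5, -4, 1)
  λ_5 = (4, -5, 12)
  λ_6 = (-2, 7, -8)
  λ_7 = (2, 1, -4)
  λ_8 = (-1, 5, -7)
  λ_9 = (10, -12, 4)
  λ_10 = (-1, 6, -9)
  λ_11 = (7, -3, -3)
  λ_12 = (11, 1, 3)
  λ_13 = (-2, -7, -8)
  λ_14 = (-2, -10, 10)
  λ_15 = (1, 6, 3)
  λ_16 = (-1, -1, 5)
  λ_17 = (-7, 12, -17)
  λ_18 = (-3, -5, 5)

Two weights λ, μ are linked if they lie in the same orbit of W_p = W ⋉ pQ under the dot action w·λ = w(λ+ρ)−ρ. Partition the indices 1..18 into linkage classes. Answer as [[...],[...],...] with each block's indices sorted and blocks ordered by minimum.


Type A_3, rank 3, |W|=24; reorder rows/cols to standard.

Ā_7 reps of the 18 weights (A_3, coords as presented):

  λ_1 → (4, 1, 2)
  λ_2 → (2, 1, 2)
  λ_3 → (4, 1, 2)
  λ_4 → (3, 2, 1)
  λ_5 → (4, 2, 0)
  λ_6 → (0, 0, 6)
  λ_7 → (2, 1, 2)
  λ_8 → (0, 0, 6)
  λ_9 → (4, 1, 2)
  λ_10 → (0, 0, 6)
  λ_11 → (3, 2, 1)
  λ_12 → (4, 1, 2)
  λ_13 → (0, 0, 6)
  λ_14 → (3, 2, 1)
  λ_15 → (4, 1, 2)
  λ_16 → (0, 0, 6)
  λ_17 → (4, 2, 0)
  λ_18 → (4, 2, 0)

Linkage partition of the 18 weights (5 classes, p=7):

[[1, 3, 9, 12, 15], [2, 7], [4, 11, 14], [5, 17, 18], [6, 8, 10, 13, 16]]


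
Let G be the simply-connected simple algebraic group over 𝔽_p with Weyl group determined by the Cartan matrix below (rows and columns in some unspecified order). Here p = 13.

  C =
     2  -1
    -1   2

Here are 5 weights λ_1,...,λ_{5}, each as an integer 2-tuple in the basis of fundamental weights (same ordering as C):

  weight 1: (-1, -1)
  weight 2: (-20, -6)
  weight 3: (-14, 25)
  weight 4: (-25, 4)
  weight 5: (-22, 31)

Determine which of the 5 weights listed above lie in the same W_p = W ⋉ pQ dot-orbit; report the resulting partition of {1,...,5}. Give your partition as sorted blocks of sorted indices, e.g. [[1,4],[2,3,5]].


Dynkin diagram of C (from the 2 off-diagonal −1 entries): A_2.

Folding the 5 weights λ_j+ρ into Ā_13 (reps in the given 2-coord order):

  λ_1 → (0, 0) · λ_2 → (6, 2) · λ_3 → (0, 0) · λ_4 → (6, 2) · λ_5 → (6, 2)

These 5 weights hit 2 W_13-dot-orbits; sizes (2, 3):

[[1, 3], [2, 4, 5]]


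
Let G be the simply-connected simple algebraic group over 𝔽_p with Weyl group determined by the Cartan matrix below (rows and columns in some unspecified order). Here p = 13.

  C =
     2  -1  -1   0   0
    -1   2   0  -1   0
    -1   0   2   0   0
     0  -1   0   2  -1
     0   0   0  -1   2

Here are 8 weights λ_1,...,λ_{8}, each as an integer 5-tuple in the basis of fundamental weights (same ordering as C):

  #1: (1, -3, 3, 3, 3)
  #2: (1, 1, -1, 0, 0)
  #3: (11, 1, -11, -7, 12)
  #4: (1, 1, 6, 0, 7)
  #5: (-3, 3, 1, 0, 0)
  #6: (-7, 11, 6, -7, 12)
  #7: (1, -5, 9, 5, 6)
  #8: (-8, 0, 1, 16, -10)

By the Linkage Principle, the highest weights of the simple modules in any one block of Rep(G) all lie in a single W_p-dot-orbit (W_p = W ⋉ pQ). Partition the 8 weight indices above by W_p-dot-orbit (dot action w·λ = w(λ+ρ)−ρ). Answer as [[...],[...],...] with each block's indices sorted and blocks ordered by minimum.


Root system A_5: the 5×5 matrix C matches after relabeling.

W_13-reps of the 8 weights in Ā_13 (same 5-coord order as C):

    λ_1+ρ ↦ (0, 2, 4, 2, 4)
    λ_2+ρ ↦ (2, 2, 0, 1, 1)
    λ_3+ρ ↦ (2, 2, 0, 1, 1)
    λ_4+ρ ↦ (2, 2, 0, 1, 1)
    λ_5+ρ ↦ (2, 2, 0, 1, 1)
    λ_6+ρ ↦ (0, 0, 6, 6, 0)
    λ_7+ρ ↦ (2, 2, 0, 1, 1)
    λ_8+ρ ↦ (0, 2, 4, 2, 4)

These 8 weights hit 3 W_13-dot-orbits; sizes (2, 5, 1):

[[1, 8], [2, 3, 4, 5, 7], [6]]


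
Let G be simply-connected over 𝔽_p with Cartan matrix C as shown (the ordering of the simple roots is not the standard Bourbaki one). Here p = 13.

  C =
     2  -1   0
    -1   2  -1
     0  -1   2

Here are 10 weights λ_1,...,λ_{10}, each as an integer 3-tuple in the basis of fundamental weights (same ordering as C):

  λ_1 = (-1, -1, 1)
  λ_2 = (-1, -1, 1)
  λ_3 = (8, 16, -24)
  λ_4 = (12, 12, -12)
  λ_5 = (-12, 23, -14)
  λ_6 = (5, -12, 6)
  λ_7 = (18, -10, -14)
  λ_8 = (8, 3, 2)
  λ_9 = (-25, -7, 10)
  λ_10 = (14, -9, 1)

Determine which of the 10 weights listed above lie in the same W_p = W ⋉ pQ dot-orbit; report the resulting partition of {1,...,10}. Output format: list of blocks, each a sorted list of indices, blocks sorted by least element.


Root system A_3: the 3×3 matrix C matches after relabeling.

Ā_13 reps of the 10 weights (A_3, coords as presented):

    1: (0, 0, 2)
    2: (0, 0, 2)
    3: (6, 4, 0)
    4: (0, 0, 2)
    5: (0, 0, 2)
    6: (5, 2, 4)
    7: (6, 4, 0)
    8: (6, 4, 0)
    9: (5, 2, 4)
    10: (5, 2, 4)

The 10 indices split into 3 linkage classes (same alcove rep ⇔ same W_13-dot-orbit):

[[1, 2, 4, 5], [3, 7, 8], [6, 9, 10]]


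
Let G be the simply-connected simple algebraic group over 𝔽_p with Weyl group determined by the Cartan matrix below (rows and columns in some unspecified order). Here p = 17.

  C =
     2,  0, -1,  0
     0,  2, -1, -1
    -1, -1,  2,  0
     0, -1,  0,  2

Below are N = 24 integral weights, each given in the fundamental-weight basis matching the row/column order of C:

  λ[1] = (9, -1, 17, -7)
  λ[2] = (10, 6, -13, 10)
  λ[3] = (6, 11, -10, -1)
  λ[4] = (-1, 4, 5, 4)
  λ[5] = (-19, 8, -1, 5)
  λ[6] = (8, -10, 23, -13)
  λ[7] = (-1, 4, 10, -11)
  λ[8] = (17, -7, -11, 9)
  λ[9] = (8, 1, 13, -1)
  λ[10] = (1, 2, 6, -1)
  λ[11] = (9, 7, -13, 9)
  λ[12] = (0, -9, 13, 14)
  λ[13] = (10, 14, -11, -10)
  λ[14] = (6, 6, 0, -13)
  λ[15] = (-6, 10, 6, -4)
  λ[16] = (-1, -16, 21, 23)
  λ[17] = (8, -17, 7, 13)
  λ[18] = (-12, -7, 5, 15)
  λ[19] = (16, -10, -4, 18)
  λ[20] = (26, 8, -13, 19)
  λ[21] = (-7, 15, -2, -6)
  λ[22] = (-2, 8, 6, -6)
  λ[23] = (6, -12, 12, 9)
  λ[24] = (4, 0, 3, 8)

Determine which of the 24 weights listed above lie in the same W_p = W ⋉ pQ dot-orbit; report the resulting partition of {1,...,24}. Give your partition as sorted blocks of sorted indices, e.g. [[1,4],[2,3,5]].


A_4 Cartan matrix, 4 simple roots permuted; ρ=(1,1,1,1).

Folding the 24 weights λ_j+ρ into Ā_17 (reps in the given 4-coord order):

  1: (0, 5, 6, 5)
  2: (0, 5, 6, 5)
  3: (2, 3, 7, 0)
  4: (0, 5, 6, 5)
  5: (1, 6, 8, 2)
  6: (3, 1, 4, 7)
  7: (0, 5, 6, 5)
  8: (1, 4, 6, 5)
  9: (1, 6, 8, 2)
  10: (2, 3, 7, 0)
  11: (1, 4, 6, 5)
  12: (4, 8, 2, 2)
  13: (1, 4, 6, 5)
  14: (3, 1, 4, 7)
  15: (4, 8, 2, 2)
  16: (2, 3, 7, 0)
  17: (1, 6, 8, 2)
  18: (0, 5, 6, 5)
  19: (2, 3, 7, 0)
  20: (2, 3, 7, 0)
  21: (1, 4, 6, 5)
  22: (1, 4, 6, 5)
  23: (4, 8, 2, 2)
  24: (3, 1, 4, 7)

Linkage partition of the 24 weights (6 classes, p=17):

[[1, 2, 4, 7, 18], [3, 10, 16, 19, 20], [5, 9, 17], [6, 14, 24], [8, 11, 13, 21, 22], [12, 15, 23]]


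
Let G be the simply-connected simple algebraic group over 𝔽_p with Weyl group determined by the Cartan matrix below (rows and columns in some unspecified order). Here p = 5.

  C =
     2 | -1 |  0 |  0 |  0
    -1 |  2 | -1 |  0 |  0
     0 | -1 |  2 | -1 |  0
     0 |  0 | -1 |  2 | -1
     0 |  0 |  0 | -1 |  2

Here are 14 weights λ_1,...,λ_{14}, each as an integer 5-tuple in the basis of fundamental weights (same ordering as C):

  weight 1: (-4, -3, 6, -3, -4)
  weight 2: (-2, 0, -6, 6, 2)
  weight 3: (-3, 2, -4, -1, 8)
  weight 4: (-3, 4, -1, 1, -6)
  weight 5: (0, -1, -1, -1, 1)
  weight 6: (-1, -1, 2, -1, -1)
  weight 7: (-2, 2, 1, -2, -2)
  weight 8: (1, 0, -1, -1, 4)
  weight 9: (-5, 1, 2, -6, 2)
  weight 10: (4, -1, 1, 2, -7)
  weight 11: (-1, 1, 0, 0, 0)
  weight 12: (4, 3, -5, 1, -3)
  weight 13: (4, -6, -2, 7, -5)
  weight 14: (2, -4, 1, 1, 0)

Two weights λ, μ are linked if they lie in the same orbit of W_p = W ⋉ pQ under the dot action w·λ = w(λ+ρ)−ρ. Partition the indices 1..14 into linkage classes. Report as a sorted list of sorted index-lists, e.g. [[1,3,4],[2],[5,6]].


Type A_5, rank 5, |W|=720; reorder rows/cols to standard.

Folding the 14 weights λ_j+ρ into Ā_5 (reps in the given 5-coord order):

  λ_1 → (0, 0, 3, 0, 0);  λ_2 → (1, 0, 0, 0, 2);  λ_3 → (0, 2, 1, 1, 1);  λ_4 → (0, 0, 3, 0, 0);  λ_5 → (1, 0, 0, 0, 2);  λ_6 → (0, 0, 3, 0, 0);  λ_7 → (1, 2, 0, 1, 1);  λ_8 → (1, 0, 0, 0, 2);  λ_9 → (0, 2, 1, 1, 1);  λ_10 → (1, 0, 0, 0, 2);  λ_11 → (0, 2, 1, 1, 1);  λ_12 → (1, 0, 0, 0, 2);  λ_13 → (0, 2, 1, 1, 1);  λ_14 → (0, 2, 1, 1, 1)

The 14 indices split into 4 linkage classes (same alcove rep ⇔ same W_5-dot-orbit):

[[1, 4, 6], [2, 5, 8, 10, 12], [3, 9, 11, 13, 14], [7]]


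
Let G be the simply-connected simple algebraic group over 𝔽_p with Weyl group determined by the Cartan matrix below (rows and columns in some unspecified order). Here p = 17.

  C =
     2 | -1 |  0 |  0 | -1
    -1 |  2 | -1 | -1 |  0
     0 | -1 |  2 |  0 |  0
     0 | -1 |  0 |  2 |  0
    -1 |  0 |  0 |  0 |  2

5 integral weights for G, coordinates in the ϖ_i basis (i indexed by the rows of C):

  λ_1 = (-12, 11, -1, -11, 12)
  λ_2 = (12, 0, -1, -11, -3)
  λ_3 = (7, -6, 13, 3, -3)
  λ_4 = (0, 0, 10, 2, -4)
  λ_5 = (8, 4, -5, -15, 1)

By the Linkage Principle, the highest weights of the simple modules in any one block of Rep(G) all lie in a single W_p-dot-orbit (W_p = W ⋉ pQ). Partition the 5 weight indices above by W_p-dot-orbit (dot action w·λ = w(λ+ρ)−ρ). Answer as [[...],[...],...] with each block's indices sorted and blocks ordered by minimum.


Root system D_5: the 5×5 matrix C matches after relabeling.

Alcove-folded reps (p=17, 5 weights, presented ϖ-order):

  λ_1 → (2, 0, 9, 1, 2);  λ_2 → (2, 0, 9, 1, 2);  λ_3 → (2, 0, 9, 1, 2);  λ_4 → (1, 1, 10, 2, 1);  λ_5 → (2, 0, 9, 1, 2)

2 distinct reps among the 5 weights ⇒ 2 W_17-linkage classes:

[[1, 2, 3, 5], [4]]


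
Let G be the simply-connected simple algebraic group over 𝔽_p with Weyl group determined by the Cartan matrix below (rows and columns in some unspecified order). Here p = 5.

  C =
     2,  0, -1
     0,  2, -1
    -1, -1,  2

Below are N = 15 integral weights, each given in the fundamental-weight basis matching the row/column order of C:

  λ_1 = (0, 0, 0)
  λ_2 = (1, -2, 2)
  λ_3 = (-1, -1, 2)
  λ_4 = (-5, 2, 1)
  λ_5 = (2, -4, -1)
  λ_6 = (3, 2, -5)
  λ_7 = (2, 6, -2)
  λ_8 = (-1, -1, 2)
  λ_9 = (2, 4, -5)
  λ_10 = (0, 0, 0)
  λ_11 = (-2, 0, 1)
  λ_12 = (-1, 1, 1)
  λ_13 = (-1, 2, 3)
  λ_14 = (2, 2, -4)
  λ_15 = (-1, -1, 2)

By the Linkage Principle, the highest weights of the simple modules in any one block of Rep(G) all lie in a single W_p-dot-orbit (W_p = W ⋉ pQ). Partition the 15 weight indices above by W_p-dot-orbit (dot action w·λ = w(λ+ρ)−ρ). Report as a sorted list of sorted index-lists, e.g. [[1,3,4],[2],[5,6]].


C ↔ A_3 under row/col permutation; |W(A_3)| = 24.

Each λ_j+ρ reduced to Ā_5; 3-tuples below use C's row order:

  λ_1 → (1, 1, 1) · λ_2 → (2, 1, 2) · λ_3 → (0, 0, 3) · λ_4 → (2, 1, 2) · λ_5 → (0, 0, 3) · λ_6 → (0, 1, 3) · λ_7 → (1, 1, 1) · λ_8 → (0, 0, 3) · λ_9 → (1, 1, 3) · λ_10 → (1, 1, 1) · λ_11 → (1, 1, 1) · λ_12 → (0, 2, 2) · λ_13 → (2, 1, 2) · λ_14 → (0, 0, 3) · λ_15 → (0, 0, 3)

Partition of {1..15} into 6 W_5-dot-orbits:

[[1, 7, 10, 11], [2, 4, 13], [3, 5, 8, 14, 15], [6], [9], [12]]


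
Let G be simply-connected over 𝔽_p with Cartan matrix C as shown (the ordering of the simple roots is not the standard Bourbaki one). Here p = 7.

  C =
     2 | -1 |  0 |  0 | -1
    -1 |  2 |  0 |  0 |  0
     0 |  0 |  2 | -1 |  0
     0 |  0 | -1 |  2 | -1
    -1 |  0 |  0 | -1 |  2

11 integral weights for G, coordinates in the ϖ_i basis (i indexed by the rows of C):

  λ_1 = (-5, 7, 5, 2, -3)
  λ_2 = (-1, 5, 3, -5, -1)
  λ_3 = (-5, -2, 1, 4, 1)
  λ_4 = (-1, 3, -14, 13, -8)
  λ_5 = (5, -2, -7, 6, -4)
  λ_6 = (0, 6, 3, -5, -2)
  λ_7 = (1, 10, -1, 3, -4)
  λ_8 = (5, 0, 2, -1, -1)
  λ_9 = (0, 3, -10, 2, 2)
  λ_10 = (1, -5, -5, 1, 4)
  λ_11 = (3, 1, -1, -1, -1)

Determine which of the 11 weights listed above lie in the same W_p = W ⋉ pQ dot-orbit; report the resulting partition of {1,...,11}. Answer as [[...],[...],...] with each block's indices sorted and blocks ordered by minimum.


Cartan matrix: type A_5 (|W|=720); un-permuting the 5 rows.

λ_j+ρ reflected into Ā_7 (⟨·,θ^∨⟩≤7); 5-tuples as given:

  λ_1+ρ ↦ (0, 2, 1, 2, 1) · λ_2+ρ ↦ (4, 2, 0, 0, 0) · λ_3+ρ ↦ (2, 0, 0, 2, 1) · λ_4+ρ ↦ (4, 2, 0, 0, 0) · λ_5+ρ ↦ (0, 2, 1, 2, 1) · λ_6+ρ ↦ (4, 2, 0, 0, 0) · λ_7+ρ ↦ (3, 0, 1, 2, 1) · λ_8+ρ ↦ (4, 2, 0, 0, 0) · λ_9+ρ ↦ (0, 2, 1, 2, 1) · λ_10+ρ ↦ (2, 0, 0, 2, 1) · λ_11+ρ ↦ (4, 2, 0, 0, 0)

Linkage partition of the 11 weights (4 classes, p=7):

[[1, 5, 9], [2, 4, 6, 8, 11], [3, 10], [7]]


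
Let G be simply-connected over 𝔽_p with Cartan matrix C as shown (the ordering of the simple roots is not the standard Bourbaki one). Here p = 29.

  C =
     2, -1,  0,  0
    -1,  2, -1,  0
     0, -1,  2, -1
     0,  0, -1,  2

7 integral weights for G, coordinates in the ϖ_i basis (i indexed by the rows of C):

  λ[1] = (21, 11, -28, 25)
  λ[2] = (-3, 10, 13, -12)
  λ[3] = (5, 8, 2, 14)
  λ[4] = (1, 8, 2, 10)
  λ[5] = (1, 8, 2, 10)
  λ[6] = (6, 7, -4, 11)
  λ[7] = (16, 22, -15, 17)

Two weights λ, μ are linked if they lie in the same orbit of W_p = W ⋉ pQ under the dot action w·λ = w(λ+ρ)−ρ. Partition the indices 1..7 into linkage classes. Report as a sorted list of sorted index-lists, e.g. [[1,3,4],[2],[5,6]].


Cartan matrix: type A_4 (|W|=120); un-permuting the 4 rows.

Alcove-folded reps (p=29, 7 weights, presented ϖ-order):

  λ_1+ρ ↦ (2, 15, 7, 4) · λ_2+ρ ↦ (2, 9, 3, 11) · λ_3+ρ ↦ (2, 9, 3, 11) · λ_4+ρ ↦ (2, 9, 3, 11) · λ_5+ρ ↦ (2, 9, 3, 11) · λ_6+ρ ↦ (7, 5, 3, 9) · λ_7+ρ ↦ (2, 9, 3, 11)

Grouping the 7 weights by Ā_29-representative: 3 linkage classes.

[[1], [2, 3, 4, 5, 7], [6]]


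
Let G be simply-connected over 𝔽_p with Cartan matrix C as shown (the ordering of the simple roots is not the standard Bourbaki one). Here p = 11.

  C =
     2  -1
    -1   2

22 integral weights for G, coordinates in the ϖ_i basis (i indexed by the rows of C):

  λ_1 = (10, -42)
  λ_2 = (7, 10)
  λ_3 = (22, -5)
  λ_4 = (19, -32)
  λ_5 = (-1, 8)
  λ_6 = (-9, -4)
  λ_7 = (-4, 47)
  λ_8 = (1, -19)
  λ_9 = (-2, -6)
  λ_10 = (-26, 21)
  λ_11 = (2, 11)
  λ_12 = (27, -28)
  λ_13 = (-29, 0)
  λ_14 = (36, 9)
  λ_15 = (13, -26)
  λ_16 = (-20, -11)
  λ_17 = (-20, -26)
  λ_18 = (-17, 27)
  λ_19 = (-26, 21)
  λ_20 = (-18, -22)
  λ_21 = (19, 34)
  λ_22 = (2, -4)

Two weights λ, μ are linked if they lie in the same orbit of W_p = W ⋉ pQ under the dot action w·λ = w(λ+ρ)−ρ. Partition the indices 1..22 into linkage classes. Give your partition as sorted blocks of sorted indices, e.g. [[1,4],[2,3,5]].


Root system A_2: the 2×2 matrix C matches after relabeling.

λ_j+ρ reflected into Ā_11 (⟨·,θ^∨⟩≤11); 2-tuples as given:

    λ_1 → (3, 8)
    λ_2 → (0, 3)
    λ_3 → (1, 7)
    λ_4 → (0, 9)
    λ_5 → (0, 9)
    λ_6 → (3, 8)
    λ_7 → (1, 7)
    λ_8 → (4, 5)
    λ_9 → (5, 1)
    λ_10 → (3, 8)
    λ_11 → (1, 7)
    λ_12 → (5, 1)
    λ_13 → (5, 1)
    λ_14 → (1, 7)
    λ_15 → (0, 3)
    λ_16 → (1, 7)
    λ_17 → (0, 3)
    λ_18 → (5, 1)
    λ_19 → (3, 8)
    λ_20 → (5, 1)
    λ_21 → (0, 9)
    λ_22 → (0, 3)

Grouping the 22 weights by Ā_11-representative: 6 linkage classes.

[[1, 6, 10, 19], [2, 15, 17, 22], [3, 7, 11, 14, 16], [4, 5, 21], [8], [9, 12, 13, 18, 20]]


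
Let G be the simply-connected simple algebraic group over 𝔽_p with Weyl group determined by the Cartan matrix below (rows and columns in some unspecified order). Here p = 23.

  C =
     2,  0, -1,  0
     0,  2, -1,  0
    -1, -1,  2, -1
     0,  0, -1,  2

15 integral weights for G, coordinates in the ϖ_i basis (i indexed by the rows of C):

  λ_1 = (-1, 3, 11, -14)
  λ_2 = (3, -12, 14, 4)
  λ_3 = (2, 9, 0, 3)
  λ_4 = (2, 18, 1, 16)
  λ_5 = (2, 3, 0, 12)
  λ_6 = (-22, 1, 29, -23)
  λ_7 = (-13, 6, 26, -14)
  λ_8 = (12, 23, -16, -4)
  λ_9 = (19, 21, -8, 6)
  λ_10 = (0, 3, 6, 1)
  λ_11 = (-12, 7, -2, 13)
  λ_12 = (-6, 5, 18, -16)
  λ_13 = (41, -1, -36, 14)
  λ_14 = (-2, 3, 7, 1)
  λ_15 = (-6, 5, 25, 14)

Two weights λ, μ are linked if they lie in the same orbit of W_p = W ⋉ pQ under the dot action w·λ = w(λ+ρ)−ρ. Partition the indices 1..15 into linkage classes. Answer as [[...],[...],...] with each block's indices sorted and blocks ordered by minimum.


Dynkin diagram of C (from the 6 off-diagonal −1 entries): D_4.

Ā_23 reps of the 15 weights (D_4, coords as presented):

    λ_1 → (1, 3, 0, 12)
    λ_2 → (3, 10, 1, 4)
    λ_3 → (3, 10, 1, 4)
    λ_4 → (15, 1, 2, 1)
    λ_5 → (3, 4, 1, 13)
    λ_6 → (1, 4, 7, 2)
    λ_7 → (1, 4, 7, 2)
    λ_8 → (3, 4, 1, 13)
    λ_9 → (1, 3, 0, 12)
    λ_10 → (1, 4, 7, 2)
    λ_11 → (1, 4, 7, 2)
    λ_12 → (3, 4, 1, 13)
    λ_13 → (1, 3, 0, 12)
    λ_14 → (1, 4, 7, 2)
    λ_15 → (3, 4, 1, 13)

5 distinct reps among the 15 weights ⇒ 5 W_23-linkage classes:

[[1, 9, 13], [2, 3], [4], [5, 8, 12, 15], [6, 7, 10, 11, 14]]


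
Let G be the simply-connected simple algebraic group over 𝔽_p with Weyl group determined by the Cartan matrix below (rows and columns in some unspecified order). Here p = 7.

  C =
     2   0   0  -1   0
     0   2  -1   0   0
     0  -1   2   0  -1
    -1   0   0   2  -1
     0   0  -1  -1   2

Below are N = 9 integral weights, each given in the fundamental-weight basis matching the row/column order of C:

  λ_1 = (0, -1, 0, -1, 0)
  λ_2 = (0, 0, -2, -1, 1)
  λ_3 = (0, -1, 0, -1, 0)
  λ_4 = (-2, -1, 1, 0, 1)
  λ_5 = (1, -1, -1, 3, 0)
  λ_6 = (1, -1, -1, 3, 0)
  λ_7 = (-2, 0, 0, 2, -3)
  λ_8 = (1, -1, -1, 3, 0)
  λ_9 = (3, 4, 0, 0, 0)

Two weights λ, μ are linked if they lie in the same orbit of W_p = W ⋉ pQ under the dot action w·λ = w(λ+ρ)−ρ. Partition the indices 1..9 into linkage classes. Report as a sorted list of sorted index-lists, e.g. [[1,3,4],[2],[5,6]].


A_5 Cartan matrix, 5 simple roots permuted; ρ=(1,1,1,1,1).

Folding the 9 weights λ_j+ρ into Ā_7 (reps in the given 5-coord order):

  [1] (1, 0, 1, 0, 1) · [2] (1, 0, 1, 0, 1) · [3] (1, 0, 1, 0, 1) · [4] (1, 0, 2, 0, 2) · [5] (2, 0, 0, 4, 1) · [6] (2, 0, 0, 4, 1) · [7] (1, 0, 1, 0, 1) · [8] (2, 0, 0, 4, 1) · [9] (1, 0, 1, 0, 1)

Partition of {1..9} into 3 W_7-dot-orbits:

[[1, 2, 3, 7, 9], [4], [5, 6, 8]]


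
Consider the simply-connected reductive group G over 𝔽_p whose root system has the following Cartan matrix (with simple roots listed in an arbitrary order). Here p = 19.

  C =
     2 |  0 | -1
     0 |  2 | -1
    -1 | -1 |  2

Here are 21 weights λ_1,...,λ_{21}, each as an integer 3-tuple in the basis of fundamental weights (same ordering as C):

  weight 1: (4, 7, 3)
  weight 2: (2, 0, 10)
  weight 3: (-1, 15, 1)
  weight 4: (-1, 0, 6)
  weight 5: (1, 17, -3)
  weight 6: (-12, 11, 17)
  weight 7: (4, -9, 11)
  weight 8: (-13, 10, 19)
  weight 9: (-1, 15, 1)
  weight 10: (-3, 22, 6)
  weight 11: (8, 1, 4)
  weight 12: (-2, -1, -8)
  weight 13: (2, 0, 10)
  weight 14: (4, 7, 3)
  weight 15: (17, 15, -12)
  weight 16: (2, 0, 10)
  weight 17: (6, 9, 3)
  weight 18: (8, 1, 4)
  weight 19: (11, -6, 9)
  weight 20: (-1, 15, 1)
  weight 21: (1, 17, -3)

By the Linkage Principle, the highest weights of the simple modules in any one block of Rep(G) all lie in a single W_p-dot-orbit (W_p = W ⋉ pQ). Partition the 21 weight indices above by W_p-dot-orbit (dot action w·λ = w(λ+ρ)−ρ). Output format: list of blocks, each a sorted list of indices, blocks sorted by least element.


Dynkin diagram of C (from the 4 off-diagonal −1 entries): A_3.

Each λ_j+ρ reduced to Ā_19; 3-tuples below use C's row order:

  [1] (5, 8, 4) · [2] (3, 1, 11) · [3] (0, 16, 2) · [4] (0, 1, 7) · [5] (0, 16, 2) · [6] (0, 1, 7) · [7] (5, 8, 4) · [8] (0, 1, 7) · [9] (0, 16, 2) · [10] (5, 8, 4) · [11] (9, 2, 5) · [12] (0, 1, 7) · [13] (3, 1, 11) · [14] (5, 8, 4) · [15] (3, 1, 11) · [16] (3, 1, 11) · [17] (5, 8, 4) · [18] (9, 2, 5) · [19] (9, 2, 5) · [20] (0, 16, 2) · [21] (0, 16, 2)

Linkage partition of the 21 weights (5 classes, p=19):

[[1, 7, 10, 14, 17], [2, 13, 15, 16], [3, 5, 9, 20, 21], [4, 6, 8, 12], [11, 18, 19]]


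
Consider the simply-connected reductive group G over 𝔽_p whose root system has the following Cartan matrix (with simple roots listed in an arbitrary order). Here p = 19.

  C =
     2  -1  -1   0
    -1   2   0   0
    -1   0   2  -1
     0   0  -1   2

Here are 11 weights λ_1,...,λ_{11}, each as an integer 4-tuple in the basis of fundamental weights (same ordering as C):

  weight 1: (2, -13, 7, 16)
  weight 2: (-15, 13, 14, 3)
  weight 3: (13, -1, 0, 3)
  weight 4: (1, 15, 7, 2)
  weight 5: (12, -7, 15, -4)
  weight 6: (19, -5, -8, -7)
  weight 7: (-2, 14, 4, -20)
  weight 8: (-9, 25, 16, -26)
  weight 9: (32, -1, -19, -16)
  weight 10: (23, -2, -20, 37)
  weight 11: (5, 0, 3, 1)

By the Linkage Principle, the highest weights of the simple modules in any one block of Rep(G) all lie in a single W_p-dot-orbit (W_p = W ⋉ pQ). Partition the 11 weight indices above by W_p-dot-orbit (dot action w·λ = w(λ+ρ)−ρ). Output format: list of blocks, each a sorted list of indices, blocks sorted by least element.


A_4 Cartan matrix, 4 simple roots permuted; ρ=(1,1,1,1).

Alcove-folded reps (p=19, 11 weights, presented ϖ-order):

  [1] (2, 6, 1, 7)
  [2] (14, 0, 1, 4)
  [3] (14, 0, 1, 4)
  [4] (2, 6, 1, 7)
  [5] (3, 3, 6, 6)
  [6] (3, 3, 6, 6)
  [7] (14, 0, 1, 4)
  [8] (2, 6, 1, 7)
  [9] (14, 0, 1, 4)
  [10] (14, 0, 1, 4)
  [11] (6, 1, 4, 2)

Partition of {1..11} into 4 W_19-dot-orbits:

[[1, 4, 8], [2, 3, 7, 9, 10], [5, 6], [11]]


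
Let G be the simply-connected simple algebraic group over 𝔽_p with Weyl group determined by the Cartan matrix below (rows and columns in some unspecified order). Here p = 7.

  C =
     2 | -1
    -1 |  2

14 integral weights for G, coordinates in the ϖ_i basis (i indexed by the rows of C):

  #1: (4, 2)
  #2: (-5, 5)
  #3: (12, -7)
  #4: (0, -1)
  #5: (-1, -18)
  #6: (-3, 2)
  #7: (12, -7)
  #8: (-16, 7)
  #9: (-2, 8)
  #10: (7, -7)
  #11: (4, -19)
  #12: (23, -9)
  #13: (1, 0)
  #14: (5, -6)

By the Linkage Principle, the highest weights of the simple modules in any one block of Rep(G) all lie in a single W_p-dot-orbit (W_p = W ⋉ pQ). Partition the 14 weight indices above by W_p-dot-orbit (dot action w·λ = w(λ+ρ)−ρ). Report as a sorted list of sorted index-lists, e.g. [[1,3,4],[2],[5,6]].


Root system A_2: the 2×2 matrix C matches after relabeling.

Each λ_j+ρ reduced to Ā_7; 2-tuples below use C's row order:

  [1] (4, 2)
  [2] (4, 2)
  [3] (1, 0)
  [4] (1, 0)
  [5] (0, 4)
  [6] (2, 1)
  [7] (1, 0)
  [8] (1, 0)
  [9] (1, 5)
  [10] (1, 5)
  [11] (4, 2)
  [12] (4, 2)
  [13] (2, 1)
  [14] (1, 5)

Grouping the 14 weights by Ā_7-representative: 5 linkage classes.

[[1, 2, 11, 12], [3, 4, 7, 8], [5], [6, 13], [9, 10, 14]]


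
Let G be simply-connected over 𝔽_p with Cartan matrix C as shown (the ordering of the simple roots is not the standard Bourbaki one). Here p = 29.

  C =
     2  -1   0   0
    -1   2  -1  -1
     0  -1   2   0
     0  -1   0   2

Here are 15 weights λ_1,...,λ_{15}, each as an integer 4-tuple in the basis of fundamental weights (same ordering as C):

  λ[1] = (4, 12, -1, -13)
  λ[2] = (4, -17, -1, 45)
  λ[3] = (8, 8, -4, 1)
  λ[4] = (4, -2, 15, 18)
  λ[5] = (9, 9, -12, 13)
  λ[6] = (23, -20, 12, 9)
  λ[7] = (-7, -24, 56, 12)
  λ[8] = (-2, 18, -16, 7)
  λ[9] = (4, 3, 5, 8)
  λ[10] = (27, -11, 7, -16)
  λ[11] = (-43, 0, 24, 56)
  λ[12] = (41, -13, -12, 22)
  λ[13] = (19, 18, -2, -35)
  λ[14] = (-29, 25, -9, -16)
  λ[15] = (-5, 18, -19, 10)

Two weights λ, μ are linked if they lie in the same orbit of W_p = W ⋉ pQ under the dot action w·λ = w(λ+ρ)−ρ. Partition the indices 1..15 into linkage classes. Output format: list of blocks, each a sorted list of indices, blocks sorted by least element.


Type D_4, rank 4, |W|=192; reorder rows/cols to standard.

Each λ_j+ρ reduced to Ā_29; 4-tuples below use C's row order:

    λ_1+ρ ↦ (5, 1, 0, 12)
    λ_2+ρ ↦ (5, 1, 0, 12)
    λ_3+ρ ↦ (9, 6, 3, 2)
    λ_4+ρ ↦ (5, 4, 6, 9)
    λ_5+ρ ↦ (5, 4, 6, 9)
    λ_6+ρ ↦ (5, 4, 6, 9)
    λ_7+ρ ↦ (5, 1, 0, 12)
    λ_8+ρ ↦ (1, 2, 15, 8)
    λ_9+ρ ↦ (5, 4, 6, 9)
    λ_10+ρ ↦ (1, 2, 15, 8)
    λ_11+ρ ↦ (3, 1, 12, 12)
    λ_12+ρ ↦ (5, 1, 0, 12)
    λ_13+ρ ↦ (5, 4, 6, 9)
    λ_14+ρ ↦ (1, 2, 15, 8)
    λ_15+ρ ↦ (1, 2, 15, 8)

5 distinct reps among the 15 weights ⇒ 5 W_29-linkage classes:

[[1, 2, 7, 12], [3], [4, 5, 6, 9, 13], [8, 10, 14, 15], [11]]


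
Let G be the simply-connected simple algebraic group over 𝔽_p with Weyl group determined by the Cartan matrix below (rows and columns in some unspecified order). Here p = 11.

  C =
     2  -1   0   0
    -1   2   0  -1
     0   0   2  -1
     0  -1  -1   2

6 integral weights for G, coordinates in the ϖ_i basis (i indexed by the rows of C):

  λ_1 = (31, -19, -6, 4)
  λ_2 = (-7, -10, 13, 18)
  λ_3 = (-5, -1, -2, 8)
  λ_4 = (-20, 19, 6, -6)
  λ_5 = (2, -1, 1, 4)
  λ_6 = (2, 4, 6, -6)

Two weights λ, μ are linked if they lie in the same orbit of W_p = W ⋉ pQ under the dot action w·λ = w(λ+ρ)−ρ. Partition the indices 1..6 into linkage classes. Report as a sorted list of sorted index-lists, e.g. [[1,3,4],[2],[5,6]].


A_4 Cartan matrix, 4 simple roots permuted; ρ=(1,1,1,1).

Each λ_j+ρ reduced to Ā_11; 4-tuples below use C's row order:

  λ_1 → (3, 0, 2, 5)
  λ_2 → (0, 4, 1, 4)
  λ_3 → (0, 4, 1, 4)
  λ_4 → (0, 4, 1, 4)
  λ_5 → (3, 0, 2, 5)
  λ_6 → (3, 0, 2, 5)

Partition of {1..6} into 2 W_11-dot-orbits:

[[1, 5, 6], [2, 3, 4]]


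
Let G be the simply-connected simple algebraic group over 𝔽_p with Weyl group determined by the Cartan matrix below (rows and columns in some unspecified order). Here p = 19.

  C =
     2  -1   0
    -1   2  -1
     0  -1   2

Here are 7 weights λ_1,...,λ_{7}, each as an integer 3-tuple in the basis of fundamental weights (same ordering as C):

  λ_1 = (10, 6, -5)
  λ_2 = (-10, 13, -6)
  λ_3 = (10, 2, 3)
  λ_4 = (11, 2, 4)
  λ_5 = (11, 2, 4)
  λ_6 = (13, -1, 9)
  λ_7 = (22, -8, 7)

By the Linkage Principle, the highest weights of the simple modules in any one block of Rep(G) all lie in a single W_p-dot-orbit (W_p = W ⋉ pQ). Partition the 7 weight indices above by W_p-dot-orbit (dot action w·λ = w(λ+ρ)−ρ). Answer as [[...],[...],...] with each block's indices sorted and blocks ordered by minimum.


Type A_3, rank 3, |W|=24; reorder rows/cols to standard.

Alcove-folded reps (p=19, 7 weights, presented ϖ-order):

  1: (11, 3, 4);  2: (9, 0, 5);  3: (11, 3, 4);  4: (11, 3, 4);  5: (11, 3, 4);  6: (9, 0, 5);  7: (11, 3, 4)

The 7 indices split into 2 linkage classes (same alcove rep ⇔ same W_19-dot-orbit):

[[1, 3, 4, 5, 7], [2, 6]]


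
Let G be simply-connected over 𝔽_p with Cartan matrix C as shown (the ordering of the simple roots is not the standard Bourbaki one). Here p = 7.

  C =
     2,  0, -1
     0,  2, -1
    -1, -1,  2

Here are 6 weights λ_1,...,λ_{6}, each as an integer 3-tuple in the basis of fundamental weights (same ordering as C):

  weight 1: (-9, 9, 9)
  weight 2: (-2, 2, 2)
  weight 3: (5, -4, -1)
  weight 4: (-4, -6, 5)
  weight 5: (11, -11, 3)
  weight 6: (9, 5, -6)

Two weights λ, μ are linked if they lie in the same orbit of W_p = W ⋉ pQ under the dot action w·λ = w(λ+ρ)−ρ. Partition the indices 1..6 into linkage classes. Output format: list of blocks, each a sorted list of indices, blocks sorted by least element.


A_3 Cartan matrix, 3 simple roots permuted; ρ=(1,1,1).

Each λ_j+ρ reduced to Ā_7; 3-tuples below use C's row order:

    λ_1 → (1, 3, 2)
    λ_2 → (1, 3, 2)
    λ_3 → (3, 0, 3)
    λ_4 → (1, 3, 2)
    λ_5 → (1, 3, 2)
    λ_6 → (1, 3, 2)

Linkage partition of the 6 weights (2 classes, p=7):

[[1, 2, 4, 5, 6], [3]]


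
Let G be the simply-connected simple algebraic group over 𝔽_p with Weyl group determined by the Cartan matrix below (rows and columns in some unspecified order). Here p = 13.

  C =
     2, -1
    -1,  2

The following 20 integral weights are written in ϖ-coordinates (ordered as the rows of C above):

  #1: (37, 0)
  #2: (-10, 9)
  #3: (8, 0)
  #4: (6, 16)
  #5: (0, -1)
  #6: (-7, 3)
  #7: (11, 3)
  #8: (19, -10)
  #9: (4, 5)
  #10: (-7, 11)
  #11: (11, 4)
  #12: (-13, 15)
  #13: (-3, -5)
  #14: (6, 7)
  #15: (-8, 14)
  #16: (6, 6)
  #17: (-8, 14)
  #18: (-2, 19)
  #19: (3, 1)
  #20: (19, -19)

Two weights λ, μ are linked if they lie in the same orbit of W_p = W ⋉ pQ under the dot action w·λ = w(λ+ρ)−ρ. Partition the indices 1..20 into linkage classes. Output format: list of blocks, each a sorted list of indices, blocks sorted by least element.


Cartan matrix: type A_2 (|W|=6); un-permuting the 2 rows.

Each λ_j+ρ reduced to Ā_13; 2-tuples below use C's row order:

  [1] (1, 0)
  [2] (9, 1)
  [3] (9, 1)
  [4] (4, 2)
  [5] (1, 0)
  [6] (4, 2)
  [7] (9, 1)
  [8] (4, 2)
  [9] (5, 6)
  [10] (6, 6)
  [11] (8, 1)
  [12] (9, 1)
  [13] (4, 2)
  [14] (5, 6)
  [15] (5, 6)
  [16] (6, 6)
  [17] (5, 6)
  [18] (6, 6)
  [19] (4, 2)
  [20] (5, 6)

Linkage partition of the 20 weights (6 classes, p=13):

[[1, 5], [2, 3, 7, 12], [4, 6, 8, 13, 19], [9, 14, 15, 17, 20], [10, 16, 18], [11]]


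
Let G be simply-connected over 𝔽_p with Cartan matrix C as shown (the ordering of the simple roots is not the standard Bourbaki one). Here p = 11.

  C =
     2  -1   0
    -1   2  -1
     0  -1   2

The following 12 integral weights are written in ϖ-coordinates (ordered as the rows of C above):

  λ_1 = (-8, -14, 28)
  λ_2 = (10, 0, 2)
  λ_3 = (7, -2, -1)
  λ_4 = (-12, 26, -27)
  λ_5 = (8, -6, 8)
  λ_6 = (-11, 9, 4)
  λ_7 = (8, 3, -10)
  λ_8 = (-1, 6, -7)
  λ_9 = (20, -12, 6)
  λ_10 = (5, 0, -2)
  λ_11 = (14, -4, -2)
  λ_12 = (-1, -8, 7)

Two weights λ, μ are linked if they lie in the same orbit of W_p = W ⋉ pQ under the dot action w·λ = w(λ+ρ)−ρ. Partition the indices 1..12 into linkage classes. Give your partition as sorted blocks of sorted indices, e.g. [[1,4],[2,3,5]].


Root system A_3: the 3×3 matrix C matches after relabeling.

Folding the 12 weights λ_j+ρ into Ā_11 (reps in the given 3-coord order):

    [1] (2, 5, 2)
    [2] (7, 0, 1)
    [3] (7, 0, 1)
    [4] (6, 0, 1)
    [5] (2, 5, 2)
    [6] (6, 0, 1)
    [7] (2, 5, 2)
    [8] (0, 1, 6)
    [9] (0, 1, 6)
    [10] (6, 0, 1)
    [11] (7, 0, 1)
    [12] (7, 0, 1)

These 12 weights hit 4 W_11-dot-orbits; sizes (3, 4, 3, 2):

[[1, 5, 7], [2, 3, 11, 12], [4, 6, 10], [8, 9]]


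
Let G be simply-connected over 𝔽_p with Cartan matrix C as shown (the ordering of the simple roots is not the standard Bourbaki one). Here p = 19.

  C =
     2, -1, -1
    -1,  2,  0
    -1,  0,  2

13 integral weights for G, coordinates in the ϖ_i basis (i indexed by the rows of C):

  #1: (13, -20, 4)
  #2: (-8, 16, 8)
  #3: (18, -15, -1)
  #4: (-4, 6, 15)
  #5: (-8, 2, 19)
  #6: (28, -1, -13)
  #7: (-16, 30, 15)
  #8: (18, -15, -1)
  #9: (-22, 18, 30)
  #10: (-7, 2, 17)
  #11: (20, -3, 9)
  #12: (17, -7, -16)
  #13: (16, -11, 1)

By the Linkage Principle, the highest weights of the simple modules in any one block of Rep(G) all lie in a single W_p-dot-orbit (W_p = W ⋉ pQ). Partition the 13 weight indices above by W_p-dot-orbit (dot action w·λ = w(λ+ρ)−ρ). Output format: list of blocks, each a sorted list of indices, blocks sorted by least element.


A_3 Cartan matrix, 3 simple roots permuted; ρ=(1,1,1).

Ā_19 reps of the 13 weights (A_3, coords as presented):

  [1] (5, 14, 0)
  [2] (7, 10, 2)
  [3] (5, 14, 0)
  [4] (3, 3, 12)
  [5] (3, 3, 12)
  [6] (7, 10, 2)
  [7] (3, 3, 12)
  [8] (5, 14, 0)
  [9] (7, 10, 2)
  [10] (3, 3, 12)
  [11] (7, 10, 2)
  [12] (3, 3, 12)
  [13] (7, 10, 2)

Partition of {1..13} into 3 W_19-dot-orbits:

[[1, 3, 8], [2, 6, 9, 11, 13], [4, 5, 7, 10, 12]]


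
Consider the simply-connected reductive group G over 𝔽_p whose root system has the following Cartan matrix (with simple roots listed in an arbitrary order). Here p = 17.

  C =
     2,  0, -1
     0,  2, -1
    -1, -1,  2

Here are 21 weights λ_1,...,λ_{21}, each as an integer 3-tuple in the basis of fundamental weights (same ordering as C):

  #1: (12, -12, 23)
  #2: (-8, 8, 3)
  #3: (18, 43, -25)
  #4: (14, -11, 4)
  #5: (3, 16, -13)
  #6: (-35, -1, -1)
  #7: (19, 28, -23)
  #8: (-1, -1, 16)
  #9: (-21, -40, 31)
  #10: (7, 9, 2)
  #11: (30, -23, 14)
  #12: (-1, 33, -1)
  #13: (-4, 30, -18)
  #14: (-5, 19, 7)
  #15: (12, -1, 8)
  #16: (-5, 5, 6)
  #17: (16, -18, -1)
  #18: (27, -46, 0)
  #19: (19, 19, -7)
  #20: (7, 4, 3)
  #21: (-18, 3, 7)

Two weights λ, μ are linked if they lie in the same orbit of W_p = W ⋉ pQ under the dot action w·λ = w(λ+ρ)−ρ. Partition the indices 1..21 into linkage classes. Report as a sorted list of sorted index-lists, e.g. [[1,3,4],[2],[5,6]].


Root system A_3: the 3×3 matrix C matches after relabeling.

Folding the 21 weights λ_j+ρ into Ā_17 (reps in the given 3-coord order):

    [1] (4, 6, 3)
    [2] (4, 6, 3)
    [3] (7, 2, 5)
    [4] (7, 2, 5)
    [5] (8, 5, 4)
    [6] (0, 0, 17)
    [7] (7, 2, 5)
    [8] (0, 0, 17)
    [9] (7, 2, 5)
    [10] (4, 6, 3)
    [11] (7, 2, 5)
    [12] (0, 0, 17)
    [13] (3, 3, 0)
    [14] (4, 6, 3)
    [15] (8, 5, 4)
    [16] (4, 6, 3)
    [17] (0, 0, 17)
    [18] (10, 5, 1)
    [19] (3, 3, 0)
    [20] (8, 5, 4)
    [21] (8, 5, 4)

These 21 weights hit 6 W_17-dot-orbits; sizes (5, 5, 4, 4, 2, 1):

[[1, 2, 10, 14, 16], [3, 4, 7, 9, 11], [5, 15, 20, 21], [6, 8, 12, 17], [13, 19], [18]]


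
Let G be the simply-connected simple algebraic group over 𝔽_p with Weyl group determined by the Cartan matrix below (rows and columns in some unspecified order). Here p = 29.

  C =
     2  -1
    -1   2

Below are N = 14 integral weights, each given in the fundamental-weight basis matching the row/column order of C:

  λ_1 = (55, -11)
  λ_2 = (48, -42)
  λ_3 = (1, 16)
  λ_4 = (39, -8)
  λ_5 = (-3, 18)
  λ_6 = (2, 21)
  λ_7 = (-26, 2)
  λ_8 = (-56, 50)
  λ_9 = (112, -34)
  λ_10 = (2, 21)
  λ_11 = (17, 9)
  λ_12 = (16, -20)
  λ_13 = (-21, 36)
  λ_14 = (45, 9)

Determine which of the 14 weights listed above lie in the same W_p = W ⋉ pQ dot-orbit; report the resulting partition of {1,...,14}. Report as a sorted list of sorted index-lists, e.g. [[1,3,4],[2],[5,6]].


Type A_2, rank 2, |W|=6; reorder rows/cols to standard.

W_29-reps of the 14 weights in Ā_29 (same 2-coord order as C):

  1: (2, 17);  2: (12, 9);  3: (2, 17);  4: (18, 4);  5: (2, 17);  6: (3, 22);  7: (3, 22);  8: (3, 22);  9: (3, 22);  10: (3, 22);  11: (18, 10);  12: (2, 17);  13: (12, 9);  14: (2, 17)

Partition of {1..14} into 5 W_29-dot-orbits:

[[1, 3, 5, 12, 14], [2, 13], [4], [6, 7, 8, 9, 10], [11]]


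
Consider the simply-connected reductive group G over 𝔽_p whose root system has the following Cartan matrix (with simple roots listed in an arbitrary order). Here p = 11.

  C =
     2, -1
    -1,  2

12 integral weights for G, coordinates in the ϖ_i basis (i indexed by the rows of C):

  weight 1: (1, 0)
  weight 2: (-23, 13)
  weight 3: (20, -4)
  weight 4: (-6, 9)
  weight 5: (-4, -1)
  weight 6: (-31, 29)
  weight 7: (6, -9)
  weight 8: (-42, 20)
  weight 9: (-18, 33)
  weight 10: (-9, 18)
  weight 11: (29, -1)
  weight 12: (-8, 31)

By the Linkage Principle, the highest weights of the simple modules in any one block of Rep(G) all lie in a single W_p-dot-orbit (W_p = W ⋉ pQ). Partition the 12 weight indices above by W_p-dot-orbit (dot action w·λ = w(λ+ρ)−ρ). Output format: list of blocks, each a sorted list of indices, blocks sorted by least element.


Cartan matrix: type A_2 (|W|=6); un-permuting the 2 rows.

W_11-reps of the 12 weights in Ā_11 (same 2-coord order as C):

  [1] (2, 1)
  [2] (0, 3)
  [3] (1, 7)
  [4] (5, 5)
  [5] (0, 3)
  [6] (0, 3)
  [7] (1, 7)
  [8] (2, 1)
  [9] (5, 5)
  [10] (0, 3)
  [11] (0, 3)
  [12] (1, 7)

4 distinct reps among the 12 weights ⇒ 4 W_11-linkage classes:

[[1, 8], [2, 5, 6, 10, 11], [3, 7, 12], [4, 9]]
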